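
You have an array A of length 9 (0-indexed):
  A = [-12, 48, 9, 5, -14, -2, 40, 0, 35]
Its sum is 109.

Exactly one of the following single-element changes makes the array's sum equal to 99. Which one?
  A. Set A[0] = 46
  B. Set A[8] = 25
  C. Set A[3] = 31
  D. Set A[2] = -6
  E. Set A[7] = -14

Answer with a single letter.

Option A: A[0] -12->46, delta=58, new_sum=109+(58)=167
Option B: A[8] 35->25, delta=-10, new_sum=109+(-10)=99 <-- matches target
Option C: A[3] 5->31, delta=26, new_sum=109+(26)=135
Option D: A[2] 9->-6, delta=-15, new_sum=109+(-15)=94
Option E: A[7] 0->-14, delta=-14, new_sum=109+(-14)=95

Answer: B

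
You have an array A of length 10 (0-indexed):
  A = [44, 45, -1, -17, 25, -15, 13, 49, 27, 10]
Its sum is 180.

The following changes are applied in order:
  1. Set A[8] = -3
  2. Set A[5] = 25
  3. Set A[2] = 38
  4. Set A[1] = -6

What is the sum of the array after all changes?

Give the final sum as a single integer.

Answer: 178

Derivation:
Initial sum: 180
Change 1: A[8] 27 -> -3, delta = -30, sum = 150
Change 2: A[5] -15 -> 25, delta = 40, sum = 190
Change 3: A[2] -1 -> 38, delta = 39, sum = 229
Change 4: A[1] 45 -> -6, delta = -51, sum = 178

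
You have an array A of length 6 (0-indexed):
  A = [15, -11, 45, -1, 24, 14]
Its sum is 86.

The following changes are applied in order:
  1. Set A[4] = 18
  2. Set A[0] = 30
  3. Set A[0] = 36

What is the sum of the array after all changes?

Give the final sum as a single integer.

Initial sum: 86
Change 1: A[4] 24 -> 18, delta = -6, sum = 80
Change 2: A[0] 15 -> 30, delta = 15, sum = 95
Change 3: A[0] 30 -> 36, delta = 6, sum = 101

Answer: 101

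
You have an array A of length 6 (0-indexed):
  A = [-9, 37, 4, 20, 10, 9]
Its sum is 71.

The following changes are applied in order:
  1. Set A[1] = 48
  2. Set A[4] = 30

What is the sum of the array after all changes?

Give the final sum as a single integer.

Answer: 102

Derivation:
Initial sum: 71
Change 1: A[1] 37 -> 48, delta = 11, sum = 82
Change 2: A[4] 10 -> 30, delta = 20, sum = 102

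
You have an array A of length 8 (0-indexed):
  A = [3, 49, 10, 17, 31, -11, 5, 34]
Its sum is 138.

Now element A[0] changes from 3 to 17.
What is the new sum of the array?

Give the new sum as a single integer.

Old value at index 0: 3
New value at index 0: 17
Delta = 17 - 3 = 14
New sum = old_sum + delta = 138 + (14) = 152

Answer: 152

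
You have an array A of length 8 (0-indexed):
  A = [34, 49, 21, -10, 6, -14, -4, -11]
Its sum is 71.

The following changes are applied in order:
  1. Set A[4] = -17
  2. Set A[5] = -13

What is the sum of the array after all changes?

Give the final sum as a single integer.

Answer: 49

Derivation:
Initial sum: 71
Change 1: A[4] 6 -> -17, delta = -23, sum = 48
Change 2: A[5] -14 -> -13, delta = 1, sum = 49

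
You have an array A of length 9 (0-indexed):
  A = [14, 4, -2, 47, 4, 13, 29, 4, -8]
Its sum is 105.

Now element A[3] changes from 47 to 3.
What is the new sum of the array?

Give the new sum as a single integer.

Answer: 61

Derivation:
Old value at index 3: 47
New value at index 3: 3
Delta = 3 - 47 = -44
New sum = old_sum + delta = 105 + (-44) = 61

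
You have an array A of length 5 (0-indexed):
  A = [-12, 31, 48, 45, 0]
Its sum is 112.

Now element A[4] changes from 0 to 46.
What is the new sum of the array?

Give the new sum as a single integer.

Old value at index 4: 0
New value at index 4: 46
Delta = 46 - 0 = 46
New sum = old_sum + delta = 112 + (46) = 158

Answer: 158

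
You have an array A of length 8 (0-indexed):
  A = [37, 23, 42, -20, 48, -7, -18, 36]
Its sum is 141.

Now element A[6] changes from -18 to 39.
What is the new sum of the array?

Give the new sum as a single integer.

Old value at index 6: -18
New value at index 6: 39
Delta = 39 - -18 = 57
New sum = old_sum + delta = 141 + (57) = 198

Answer: 198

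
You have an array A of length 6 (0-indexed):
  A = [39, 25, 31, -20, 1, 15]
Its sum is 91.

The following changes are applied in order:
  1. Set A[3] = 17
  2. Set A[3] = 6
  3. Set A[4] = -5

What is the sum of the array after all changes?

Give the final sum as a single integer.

Initial sum: 91
Change 1: A[3] -20 -> 17, delta = 37, sum = 128
Change 2: A[3] 17 -> 6, delta = -11, sum = 117
Change 3: A[4] 1 -> -5, delta = -6, sum = 111

Answer: 111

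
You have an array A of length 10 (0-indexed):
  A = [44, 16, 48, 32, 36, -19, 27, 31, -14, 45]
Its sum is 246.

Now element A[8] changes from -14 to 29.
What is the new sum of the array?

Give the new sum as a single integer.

Old value at index 8: -14
New value at index 8: 29
Delta = 29 - -14 = 43
New sum = old_sum + delta = 246 + (43) = 289

Answer: 289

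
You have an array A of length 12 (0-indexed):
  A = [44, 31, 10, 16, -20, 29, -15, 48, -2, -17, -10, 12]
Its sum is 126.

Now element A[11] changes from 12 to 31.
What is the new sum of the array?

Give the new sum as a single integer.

Old value at index 11: 12
New value at index 11: 31
Delta = 31 - 12 = 19
New sum = old_sum + delta = 126 + (19) = 145

Answer: 145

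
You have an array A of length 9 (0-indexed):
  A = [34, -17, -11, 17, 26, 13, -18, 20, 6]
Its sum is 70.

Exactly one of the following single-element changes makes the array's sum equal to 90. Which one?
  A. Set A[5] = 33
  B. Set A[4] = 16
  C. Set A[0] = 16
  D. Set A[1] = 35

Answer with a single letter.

Option A: A[5] 13->33, delta=20, new_sum=70+(20)=90 <-- matches target
Option B: A[4] 26->16, delta=-10, new_sum=70+(-10)=60
Option C: A[0] 34->16, delta=-18, new_sum=70+(-18)=52
Option D: A[1] -17->35, delta=52, new_sum=70+(52)=122

Answer: A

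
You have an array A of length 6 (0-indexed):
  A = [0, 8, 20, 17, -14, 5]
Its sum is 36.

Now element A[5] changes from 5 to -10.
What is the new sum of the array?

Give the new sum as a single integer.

Answer: 21

Derivation:
Old value at index 5: 5
New value at index 5: -10
Delta = -10 - 5 = -15
New sum = old_sum + delta = 36 + (-15) = 21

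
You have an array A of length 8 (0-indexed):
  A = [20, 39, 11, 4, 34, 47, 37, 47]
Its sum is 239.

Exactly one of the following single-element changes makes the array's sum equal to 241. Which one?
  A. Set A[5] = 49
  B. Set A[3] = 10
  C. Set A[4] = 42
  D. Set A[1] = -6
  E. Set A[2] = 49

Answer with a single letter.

Answer: A

Derivation:
Option A: A[5] 47->49, delta=2, new_sum=239+(2)=241 <-- matches target
Option B: A[3] 4->10, delta=6, new_sum=239+(6)=245
Option C: A[4] 34->42, delta=8, new_sum=239+(8)=247
Option D: A[1] 39->-6, delta=-45, new_sum=239+(-45)=194
Option E: A[2] 11->49, delta=38, new_sum=239+(38)=277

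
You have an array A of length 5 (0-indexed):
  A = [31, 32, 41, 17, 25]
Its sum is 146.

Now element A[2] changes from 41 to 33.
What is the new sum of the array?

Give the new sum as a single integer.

Answer: 138

Derivation:
Old value at index 2: 41
New value at index 2: 33
Delta = 33 - 41 = -8
New sum = old_sum + delta = 146 + (-8) = 138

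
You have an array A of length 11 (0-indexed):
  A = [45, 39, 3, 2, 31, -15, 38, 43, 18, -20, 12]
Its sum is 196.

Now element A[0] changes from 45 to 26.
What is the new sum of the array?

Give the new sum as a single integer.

Answer: 177

Derivation:
Old value at index 0: 45
New value at index 0: 26
Delta = 26 - 45 = -19
New sum = old_sum + delta = 196 + (-19) = 177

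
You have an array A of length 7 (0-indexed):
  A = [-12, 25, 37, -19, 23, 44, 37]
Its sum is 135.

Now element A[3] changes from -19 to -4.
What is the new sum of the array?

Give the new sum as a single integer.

Old value at index 3: -19
New value at index 3: -4
Delta = -4 - -19 = 15
New sum = old_sum + delta = 135 + (15) = 150

Answer: 150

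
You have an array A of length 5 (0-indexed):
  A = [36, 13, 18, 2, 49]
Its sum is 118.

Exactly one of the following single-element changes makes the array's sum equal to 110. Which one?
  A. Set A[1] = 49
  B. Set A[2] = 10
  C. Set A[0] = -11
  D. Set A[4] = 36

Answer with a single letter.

Answer: B

Derivation:
Option A: A[1] 13->49, delta=36, new_sum=118+(36)=154
Option B: A[2] 18->10, delta=-8, new_sum=118+(-8)=110 <-- matches target
Option C: A[0] 36->-11, delta=-47, new_sum=118+(-47)=71
Option D: A[4] 49->36, delta=-13, new_sum=118+(-13)=105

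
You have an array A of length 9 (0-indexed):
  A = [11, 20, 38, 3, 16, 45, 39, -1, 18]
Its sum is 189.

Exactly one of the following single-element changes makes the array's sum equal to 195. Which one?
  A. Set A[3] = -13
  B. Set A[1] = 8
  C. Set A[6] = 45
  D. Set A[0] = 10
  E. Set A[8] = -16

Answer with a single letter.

Option A: A[3] 3->-13, delta=-16, new_sum=189+(-16)=173
Option B: A[1] 20->8, delta=-12, new_sum=189+(-12)=177
Option C: A[6] 39->45, delta=6, new_sum=189+(6)=195 <-- matches target
Option D: A[0] 11->10, delta=-1, new_sum=189+(-1)=188
Option E: A[8] 18->-16, delta=-34, new_sum=189+(-34)=155

Answer: C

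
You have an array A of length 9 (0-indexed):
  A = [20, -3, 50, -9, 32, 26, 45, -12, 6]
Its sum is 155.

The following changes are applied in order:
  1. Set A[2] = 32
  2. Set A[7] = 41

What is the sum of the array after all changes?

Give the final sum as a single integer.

Answer: 190

Derivation:
Initial sum: 155
Change 1: A[2] 50 -> 32, delta = -18, sum = 137
Change 2: A[7] -12 -> 41, delta = 53, sum = 190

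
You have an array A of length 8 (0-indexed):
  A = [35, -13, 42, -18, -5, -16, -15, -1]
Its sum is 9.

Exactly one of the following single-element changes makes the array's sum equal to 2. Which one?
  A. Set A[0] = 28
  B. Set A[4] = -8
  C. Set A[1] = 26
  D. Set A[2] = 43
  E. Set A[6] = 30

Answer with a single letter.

Option A: A[0] 35->28, delta=-7, new_sum=9+(-7)=2 <-- matches target
Option B: A[4] -5->-8, delta=-3, new_sum=9+(-3)=6
Option C: A[1] -13->26, delta=39, new_sum=9+(39)=48
Option D: A[2] 42->43, delta=1, new_sum=9+(1)=10
Option E: A[6] -15->30, delta=45, new_sum=9+(45)=54

Answer: A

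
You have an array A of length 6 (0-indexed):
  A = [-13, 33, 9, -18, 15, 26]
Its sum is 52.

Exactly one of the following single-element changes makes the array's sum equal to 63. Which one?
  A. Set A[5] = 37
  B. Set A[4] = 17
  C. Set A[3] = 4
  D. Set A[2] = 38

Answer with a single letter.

Option A: A[5] 26->37, delta=11, new_sum=52+(11)=63 <-- matches target
Option B: A[4] 15->17, delta=2, new_sum=52+(2)=54
Option C: A[3] -18->4, delta=22, new_sum=52+(22)=74
Option D: A[2] 9->38, delta=29, new_sum=52+(29)=81

Answer: A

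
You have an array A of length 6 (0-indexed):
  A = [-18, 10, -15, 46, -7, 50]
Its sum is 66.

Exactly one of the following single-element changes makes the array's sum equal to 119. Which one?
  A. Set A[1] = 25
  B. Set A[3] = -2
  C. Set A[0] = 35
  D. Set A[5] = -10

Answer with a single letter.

Answer: C

Derivation:
Option A: A[1] 10->25, delta=15, new_sum=66+(15)=81
Option B: A[3] 46->-2, delta=-48, new_sum=66+(-48)=18
Option C: A[0] -18->35, delta=53, new_sum=66+(53)=119 <-- matches target
Option D: A[5] 50->-10, delta=-60, new_sum=66+(-60)=6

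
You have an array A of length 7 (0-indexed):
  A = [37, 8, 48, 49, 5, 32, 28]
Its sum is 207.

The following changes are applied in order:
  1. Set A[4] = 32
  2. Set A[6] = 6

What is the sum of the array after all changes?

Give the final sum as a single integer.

Answer: 212

Derivation:
Initial sum: 207
Change 1: A[4] 5 -> 32, delta = 27, sum = 234
Change 2: A[6] 28 -> 6, delta = -22, sum = 212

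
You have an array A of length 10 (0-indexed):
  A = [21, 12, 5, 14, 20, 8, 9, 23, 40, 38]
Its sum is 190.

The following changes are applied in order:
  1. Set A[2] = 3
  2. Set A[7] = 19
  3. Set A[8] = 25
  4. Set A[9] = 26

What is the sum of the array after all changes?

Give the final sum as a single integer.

Initial sum: 190
Change 1: A[2] 5 -> 3, delta = -2, sum = 188
Change 2: A[7] 23 -> 19, delta = -4, sum = 184
Change 3: A[8] 40 -> 25, delta = -15, sum = 169
Change 4: A[9] 38 -> 26, delta = -12, sum = 157

Answer: 157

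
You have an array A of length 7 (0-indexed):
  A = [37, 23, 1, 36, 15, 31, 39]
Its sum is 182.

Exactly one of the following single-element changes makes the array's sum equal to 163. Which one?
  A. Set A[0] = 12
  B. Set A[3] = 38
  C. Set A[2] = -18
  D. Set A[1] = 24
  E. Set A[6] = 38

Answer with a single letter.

Answer: C

Derivation:
Option A: A[0] 37->12, delta=-25, new_sum=182+(-25)=157
Option B: A[3] 36->38, delta=2, new_sum=182+(2)=184
Option C: A[2] 1->-18, delta=-19, new_sum=182+(-19)=163 <-- matches target
Option D: A[1] 23->24, delta=1, new_sum=182+(1)=183
Option E: A[6] 39->38, delta=-1, new_sum=182+(-1)=181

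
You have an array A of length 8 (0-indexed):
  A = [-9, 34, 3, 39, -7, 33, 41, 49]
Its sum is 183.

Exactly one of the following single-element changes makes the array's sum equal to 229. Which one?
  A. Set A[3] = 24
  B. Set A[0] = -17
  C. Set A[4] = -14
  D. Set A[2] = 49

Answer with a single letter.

Option A: A[3] 39->24, delta=-15, new_sum=183+(-15)=168
Option B: A[0] -9->-17, delta=-8, new_sum=183+(-8)=175
Option C: A[4] -7->-14, delta=-7, new_sum=183+(-7)=176
Option D: A[2] 3->49, delta=46, new_sum=183+(46)=229 <-- matches target

Answer: D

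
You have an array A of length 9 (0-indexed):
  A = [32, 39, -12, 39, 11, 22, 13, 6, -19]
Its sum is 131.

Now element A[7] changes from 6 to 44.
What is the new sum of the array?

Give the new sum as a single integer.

Answer: 169

Derivation:
Old value at index 7: 6
New value at index 7: 44
Delta = 44 - 6 = 38
New sum = old_sum + delta = 131 + (38) = 169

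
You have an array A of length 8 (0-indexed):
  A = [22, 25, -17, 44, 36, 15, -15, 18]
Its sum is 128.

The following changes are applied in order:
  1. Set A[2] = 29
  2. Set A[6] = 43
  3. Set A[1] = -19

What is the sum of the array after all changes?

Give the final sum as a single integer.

Initial sum: 128
Change 1: A[2] -17 -> 29, delta = 46, sum = 174
Change 2: A[6] -15 -> 43, delta = 58, sum = 232
Change 3: A[1] 25 -> -19, delta = -44, sum = 188

Answer: 188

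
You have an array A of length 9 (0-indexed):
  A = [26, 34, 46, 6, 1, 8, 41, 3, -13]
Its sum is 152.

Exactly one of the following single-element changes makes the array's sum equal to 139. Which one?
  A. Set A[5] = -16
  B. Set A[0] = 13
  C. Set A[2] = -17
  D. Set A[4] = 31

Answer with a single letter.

Answer: B

Derivation:
Option A: A[5] 8->-16, delta=-24, new_sum=152+(-24)=128
Option B: A[0] 26->13, delta=-13, new_sum=152+(-13)=139 <-- matches target
Option C: A[2] 46->-17, delta=-63, new_sum=152+(-63)=89
Option D: A[4] 1->31, delta=30, new_sum=152+(30)=182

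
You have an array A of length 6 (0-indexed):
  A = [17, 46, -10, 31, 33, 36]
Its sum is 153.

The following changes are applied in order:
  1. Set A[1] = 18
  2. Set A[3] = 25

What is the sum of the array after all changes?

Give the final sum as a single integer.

Answer: 119

Derivation:
Initial sum: 153
Change 1: A[1] 46 -> 18, delta = -28, sum = 125
Change 2: A[3] 31 -> 25, delta = -6, sum = 119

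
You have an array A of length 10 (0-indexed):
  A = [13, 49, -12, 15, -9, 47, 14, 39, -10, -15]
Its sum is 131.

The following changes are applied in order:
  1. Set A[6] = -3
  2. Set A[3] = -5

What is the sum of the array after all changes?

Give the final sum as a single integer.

Initial sum: 131
Change 1: A[6] 14 -> -3, delta = -17, sum = 114
Change 2: A[3] 15 -> -5, delta = -20, sum = 94

Answer: 94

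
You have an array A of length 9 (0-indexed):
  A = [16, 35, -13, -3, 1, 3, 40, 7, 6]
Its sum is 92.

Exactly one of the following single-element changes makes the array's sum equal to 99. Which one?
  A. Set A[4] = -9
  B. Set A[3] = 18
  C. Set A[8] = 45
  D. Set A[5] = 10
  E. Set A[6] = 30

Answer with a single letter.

Option A: A[4] 1->-9, delta=-10, new_sum=92+(-10)=82
Option B: A[3] -3->18, delta=21, new_sum=92+(21)=113
Option C: A[8] 6->45, delta=39, new_sum=92+(39)=131
Option D: A[5] 3->10, delta=7, new_sum=92+(7)=99 <-- matches target
Option E: A[6] 40->30, delta=-10, new_sum=92+(-10)=82

Answer: D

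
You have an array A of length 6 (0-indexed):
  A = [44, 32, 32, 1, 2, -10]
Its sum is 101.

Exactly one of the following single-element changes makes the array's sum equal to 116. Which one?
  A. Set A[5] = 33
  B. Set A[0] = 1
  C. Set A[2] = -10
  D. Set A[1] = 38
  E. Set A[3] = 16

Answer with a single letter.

Answer: E

Derivation:
Option A: A[5] -10->33, delta=43, new_sum=101+(43)=144
Option B: A[0] 44->1, delta=-43, new_sum=101+(-43)=58
Option C: A[2] 32->-10, delta=-42, new_sum=101+(-42)=59
Option D: A[1] 32->38, delta=6, new_sum=101+(6)=107
Option E: A[3] 1->16, delta=15, new_sum=101+(15)=116 <-- matches target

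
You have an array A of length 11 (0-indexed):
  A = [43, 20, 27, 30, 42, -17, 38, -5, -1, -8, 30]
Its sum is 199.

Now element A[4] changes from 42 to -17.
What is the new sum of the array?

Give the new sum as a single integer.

Old value at index 4: 42
New value at index 4: -17
Delta = -17 - 42 = -59
New sum = old_sum + delta = 199 + (-59) = 140

Answer: 140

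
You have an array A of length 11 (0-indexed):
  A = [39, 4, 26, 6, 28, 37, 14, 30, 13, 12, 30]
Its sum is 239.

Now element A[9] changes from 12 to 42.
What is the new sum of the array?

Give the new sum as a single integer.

Old value at index 9: 12
New value at index 9: 42
Delta = 42 - 12 = 30
New sum = old_sum + delta = 239 + (30) = 269

Answer: 269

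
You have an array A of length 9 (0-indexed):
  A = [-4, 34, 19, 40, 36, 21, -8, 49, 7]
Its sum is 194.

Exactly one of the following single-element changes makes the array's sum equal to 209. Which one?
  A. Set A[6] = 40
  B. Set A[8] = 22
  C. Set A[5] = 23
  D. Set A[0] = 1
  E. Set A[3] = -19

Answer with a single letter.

Option A: A[6] -8->40, delta=48, new_sum=194+(48)=242
Option B: A[8] 7->22, delta=15, new_sum=194+(15)=209 <-- matches target
Option C: A[5] 21->23, delta=2, new_sum=194+(2)=196
Option D: A[0] -4->1, delta=5, new_sum=194+(5)=199
Option E: A[3] 40->-19, delta=-59, new_sum=194+(-59)=135

Answer: B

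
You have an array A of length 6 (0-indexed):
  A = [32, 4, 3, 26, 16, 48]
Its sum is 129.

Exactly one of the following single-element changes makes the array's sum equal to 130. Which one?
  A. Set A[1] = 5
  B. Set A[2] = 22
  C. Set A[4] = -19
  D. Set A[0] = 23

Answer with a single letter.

Option A: A[1] 4->5, delta=1, new_sum=129+(1)=130 <-- matches target
Option B: A[2] 3->22, delta=19, new_sum=129+(19)=148
Option C: A[4] 16->-19, delta=-35, new_sum=129+(-35)=94
Option D: A[0] 32->23, delta=-9, new_sum=129+(-9)=120

Answer: A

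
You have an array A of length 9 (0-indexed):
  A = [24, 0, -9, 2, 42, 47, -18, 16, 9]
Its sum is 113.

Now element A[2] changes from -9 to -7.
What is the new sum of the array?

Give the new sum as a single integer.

Old value at index 2: -9
New value at index 2: -7
Delta = -7 - -9 = 2
New sum = old_sum + delta = 113 + (2) = 115

Answer: 115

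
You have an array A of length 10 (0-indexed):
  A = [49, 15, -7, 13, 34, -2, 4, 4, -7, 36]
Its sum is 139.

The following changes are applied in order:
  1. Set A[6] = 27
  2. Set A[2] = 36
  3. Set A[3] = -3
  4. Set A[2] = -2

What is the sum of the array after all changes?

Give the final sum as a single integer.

Answer: 151

Derivation:
Initial sum: 139
Change 1: A[6] 4 -> 27, delta = 23, sum = 162
Change 2: A[2] -7 -> 36, delta = 43, sum = 205
Change 3: A[3] 13 -> -3, delta = -16, sum = 189
Change 4: A[2] 36 -> -2, delta = -38, sum = 151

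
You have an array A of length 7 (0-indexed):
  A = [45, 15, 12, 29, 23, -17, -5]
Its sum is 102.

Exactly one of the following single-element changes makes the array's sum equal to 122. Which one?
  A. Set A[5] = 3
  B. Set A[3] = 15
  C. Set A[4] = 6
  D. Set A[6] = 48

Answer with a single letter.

Answer: A

Derivation:
Option A: A[5] -17->3, delta=20, new_sum=102+(20)=122 <-- matches target
Option B: A[3] 29->15, delta=-14, new_sum=102+(-14)=88
Option C: A[4] 23->6, delta=-17, new_sum=102+(-17)=85
Option D: A[6] -5->48, delta=53, new_sum=102+(53)=155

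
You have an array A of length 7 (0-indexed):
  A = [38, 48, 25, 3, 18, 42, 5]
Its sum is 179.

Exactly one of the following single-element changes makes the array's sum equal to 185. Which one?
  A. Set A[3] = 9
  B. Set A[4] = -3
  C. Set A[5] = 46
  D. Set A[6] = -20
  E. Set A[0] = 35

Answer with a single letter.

Answer: A

Derivation:
Option A: A[3] 3->9, delta=6, new_sum=179+(6)=185 <-- matches target
Option B: A[4] 18->-3, delta=-21, new_sum=179+(-21)=158
Option C: A[5] 42->46, delta=4, new_sum=179+(4)=183
Option D: A[6] 5->-20, delta=-25, new_sum=179+(-25)=154
Option E: A[0] 38->35, delta=-3, new_sum=179+(-3)=176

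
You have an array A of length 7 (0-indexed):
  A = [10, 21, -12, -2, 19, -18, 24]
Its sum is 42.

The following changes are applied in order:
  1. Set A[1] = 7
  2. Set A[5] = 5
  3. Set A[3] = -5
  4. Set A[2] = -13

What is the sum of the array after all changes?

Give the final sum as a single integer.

Initial sum: 42
Change 1: A[1] 21 -> 7, delta = -14, sum = 28
Change 2: A[5] -18 -> 5, delta = 23, sum = 51
Change 3: A[3] -2 -> -5, delta = -3, sum = 48
Change 4: A[2] -12 -> -13, delta = -1, sum = 47

Answer: 47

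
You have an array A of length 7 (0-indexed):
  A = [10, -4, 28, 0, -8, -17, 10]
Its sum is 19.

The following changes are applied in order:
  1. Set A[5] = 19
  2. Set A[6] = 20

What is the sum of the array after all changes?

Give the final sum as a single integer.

Initial sum: 19
Change 1: A[5] -17 -> 19, delta = 36, sum = 55
Change 2: A[6] 10 -> 20, delta = 10, sum = 65

Answer: 65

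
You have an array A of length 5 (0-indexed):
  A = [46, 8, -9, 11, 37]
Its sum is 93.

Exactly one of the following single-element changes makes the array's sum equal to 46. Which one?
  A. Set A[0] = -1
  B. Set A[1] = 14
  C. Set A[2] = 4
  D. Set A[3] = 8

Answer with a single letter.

Answer: A

Derivation:
Option A: A[0] 46->-1, delta=-47, new_sum=93+(-47)=46 <-- matches target
Option B: A[1] 8->14, delta=6, new_sum=93+(6)=99
Option C: A[2] -9->4, delta=13, new_sum=93+(13)=106
Option D: A[3] 11->8, delta=-3, new_sum=93+(-3)=90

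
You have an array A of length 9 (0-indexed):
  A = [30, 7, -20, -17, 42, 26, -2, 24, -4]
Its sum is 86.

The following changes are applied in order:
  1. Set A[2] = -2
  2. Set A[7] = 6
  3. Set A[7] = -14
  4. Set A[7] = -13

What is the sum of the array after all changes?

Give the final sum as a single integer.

Answer: 67

Derivation:
Initial sum: 86
Change 1: A[2] -20 -> -2, delta = 18, sum = 104
Change 2: A[7] 24 -> 6, delta = -18, sum = 86
Change 3: A[7] 6 -> -14, delta = -20, sum = 66
Change 4: A[7] -14 -> -13, delta = 1, sum = 67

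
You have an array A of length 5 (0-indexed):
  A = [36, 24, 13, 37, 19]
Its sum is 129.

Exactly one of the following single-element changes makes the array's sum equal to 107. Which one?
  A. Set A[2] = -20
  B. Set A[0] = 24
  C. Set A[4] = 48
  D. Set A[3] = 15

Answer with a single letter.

Option A: A[2] 13->-20, delta=-33, new_sum=129+(-33)=96
Option B: A[0] 36->24, delta=-12, new_sum=129+(-12)=117
Option C: A[4] 19->48, delta=29, new_sum=129+(29)=158
Option D: A[3] 37->15, delta=-22, new_sum=129+(-22)=107 <-- matches target

Answer: D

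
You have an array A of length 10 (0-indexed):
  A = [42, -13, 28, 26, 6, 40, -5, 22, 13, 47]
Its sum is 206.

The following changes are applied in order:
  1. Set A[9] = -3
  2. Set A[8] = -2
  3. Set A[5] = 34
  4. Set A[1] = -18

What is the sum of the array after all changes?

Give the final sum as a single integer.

Answer: 130

Derivation:
Initial sum: 206
Change 1: A[9] 47 -> -3, delta = -50, sum = 156
Change 2: A[8] 13 -> -2, delta = -15, sum = 141
Change 3: A[5] 40 -> 34, delta = -6, sum = 135
Change 4: A[1] -13 -> -18, delta = -5, sum = 130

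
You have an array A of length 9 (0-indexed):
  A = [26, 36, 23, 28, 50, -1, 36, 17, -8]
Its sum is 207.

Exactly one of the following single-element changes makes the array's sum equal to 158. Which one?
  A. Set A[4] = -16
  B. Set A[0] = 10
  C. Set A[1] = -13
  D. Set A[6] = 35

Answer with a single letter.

Answer: C

Derivation:
Option A: A[4] 50->-16, delta=-66, new_sum=207+(-66)=141
Option B: A[0] 26->10, delta=-16, new_sum=207+(-16)=191
Option C: A[1] 36->-13, delta=-49, new_sum=207+(-49)=158 <-- matches target
Option D: A[6] 36->35, delta=-1, new_sum=207+(-1)=206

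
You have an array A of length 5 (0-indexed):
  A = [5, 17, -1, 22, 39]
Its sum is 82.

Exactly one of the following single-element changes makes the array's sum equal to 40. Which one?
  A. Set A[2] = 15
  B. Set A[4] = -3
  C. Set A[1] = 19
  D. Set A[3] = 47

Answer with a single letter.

Answer: B

Derivation:
Option A: A[2] -1->15, delta=16, new_sum=82+(16)=98
Option B: A[4] 39->-3, delta=-42, new_sum=82+(-42)=40 <-- matches target
Option C: A[1] 17->19, delta=2, new_sum=82+(2)=84
Option D: A[3] 22->47, delta=25, new_sum=82+(25)=107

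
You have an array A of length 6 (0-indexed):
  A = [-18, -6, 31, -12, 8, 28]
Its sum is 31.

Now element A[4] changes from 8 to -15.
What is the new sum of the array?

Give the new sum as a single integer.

Answer: 8

Derivation:
Old value at index 4: 8
New value at index 4: -15
Delta = -15 - 8 = -23
New sum = old_sum + delta = 31 + (-23) = 8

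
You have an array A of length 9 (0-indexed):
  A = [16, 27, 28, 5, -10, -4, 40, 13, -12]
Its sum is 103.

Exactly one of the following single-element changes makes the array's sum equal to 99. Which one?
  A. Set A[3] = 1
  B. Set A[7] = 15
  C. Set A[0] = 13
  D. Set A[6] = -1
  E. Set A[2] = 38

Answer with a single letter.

Option A: A[3] 5->1, delta=-4, new_sum=103+(-4)=99 <-- matches target
Option B: A[7] 13->15, delta=2, new_sum=103+(2)=105
Option C: A[0] 16->13, delta=-3, new_sum=103+(-3)=100
Option D: A[6] 40->-1, delta=-41, new_sum=103+(-41)=62
Option E: A[2] 28->38, delta=10, new_sum=103+(10)=113

Answer: A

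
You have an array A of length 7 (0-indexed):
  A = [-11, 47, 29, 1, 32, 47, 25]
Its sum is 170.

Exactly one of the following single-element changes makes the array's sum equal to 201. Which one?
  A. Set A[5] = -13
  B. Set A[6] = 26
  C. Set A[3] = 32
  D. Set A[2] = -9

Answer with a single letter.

Answer: C

Derivation:
Option A: A[5] 47->-13, delta=-60, new_sum=170+(-60)=110
Option B: A[6] 25->26, delta=1, new_sum=170+(1)=171
Option C: A[3] 1->32, delta=31, new_sum=170+(31)=201 <-- matches target
Option D: A[2] 29->-9, delta=-38, new_sum=170+(-38)=132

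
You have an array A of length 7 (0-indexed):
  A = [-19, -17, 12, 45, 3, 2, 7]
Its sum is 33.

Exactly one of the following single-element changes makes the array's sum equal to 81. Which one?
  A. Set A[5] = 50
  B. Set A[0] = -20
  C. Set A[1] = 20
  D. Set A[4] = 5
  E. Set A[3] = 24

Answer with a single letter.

Option A: A[5] 2->50, delta=48, new_sum=33+(48)=81 <-- matches target
Option B: A[0] -19->-20, delta=-1, new_sum=33+(-1)=32
Option C: A[1] -17->20, delta=37, new_sum=33+(37)=70
Option D: A[4] 3->5, delta=2, new_sum=33+(2)=35
Option E: A[3] 45->24, delta=-21, new_sum=33+(-21)=12

Answer: A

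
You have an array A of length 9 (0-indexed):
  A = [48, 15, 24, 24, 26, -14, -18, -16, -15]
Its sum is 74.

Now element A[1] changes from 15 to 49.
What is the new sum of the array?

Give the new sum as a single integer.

Answer: 108

Derivation:
Old value at index 1: 15
New value at index 1: 49
Delta = 49 - 15 = 34
New sum = old_sum + delta = 74 + (34) = 108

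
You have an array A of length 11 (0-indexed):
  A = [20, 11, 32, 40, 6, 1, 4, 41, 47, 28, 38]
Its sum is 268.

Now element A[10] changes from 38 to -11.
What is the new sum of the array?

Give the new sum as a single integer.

Old value at index 10: 38
New value at index 10: -11
Delta = -11 - 38 = -49
New sum = old_sum + delta = 268 + (-49) = 219

Answer: 219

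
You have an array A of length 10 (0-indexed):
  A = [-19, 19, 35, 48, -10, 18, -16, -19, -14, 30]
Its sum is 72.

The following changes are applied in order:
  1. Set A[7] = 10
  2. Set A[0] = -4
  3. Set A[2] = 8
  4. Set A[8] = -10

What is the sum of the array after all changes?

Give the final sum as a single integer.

Initial sum: 72
Change 1: A[7] -19 -> 10, delta = 29, sum = 101
Change 2: A[0] -19 -> -4, delta = 15, sum = 116
Change 3: A[2] 35 -> 8, delta = -27, sum = 89
Change 4: A[8] -14 -> -10, delta = 4, sum = 93

Answer: 93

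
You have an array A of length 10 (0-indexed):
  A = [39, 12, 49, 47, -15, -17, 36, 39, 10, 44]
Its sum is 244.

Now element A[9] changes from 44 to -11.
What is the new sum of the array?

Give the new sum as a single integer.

Answer: 189

Derivation:
Old value at index 9: 44
New value at index 9: -11
Delta = -11 - 44 = -55
New sum = old_sum + delta = 244 + (-55) = 189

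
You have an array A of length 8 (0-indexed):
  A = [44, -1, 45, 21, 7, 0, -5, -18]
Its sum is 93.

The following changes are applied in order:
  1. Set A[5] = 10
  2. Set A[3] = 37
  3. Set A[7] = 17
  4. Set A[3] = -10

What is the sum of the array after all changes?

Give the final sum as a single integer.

Initial sum: 93
Change 1: A[5] 0 -> 10, delta = 10, sum = 103
Change 2: A[3] 21 -> 37, delta = 16, sum = 119
Change 3: A[7] -18 -> 17, delta = 35, sum = 154
Change 4: A[3] 37 -> -10, delta = -47, sum = 107

Answer: 107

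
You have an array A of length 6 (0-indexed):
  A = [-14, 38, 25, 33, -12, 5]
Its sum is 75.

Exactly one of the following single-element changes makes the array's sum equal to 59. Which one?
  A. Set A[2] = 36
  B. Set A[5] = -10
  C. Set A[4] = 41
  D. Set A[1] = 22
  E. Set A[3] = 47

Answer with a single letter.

Answer: D

Derivation:
Option A: A[2] 25->36, delta=11, new_sum=75+(11)=86
Option B: A[5] 5->-10, delta=-15, new_sum=75+(-15)=60
Option C: A[4] -12->41, delta=53, new_sum=75+(53)=128
Option D: A[1] 38->22, delta=-16, new_sum=75+(-16)=59 <-- matches target
Option E: A[3] 33->47, delta=14, new_sum=75+(14)=89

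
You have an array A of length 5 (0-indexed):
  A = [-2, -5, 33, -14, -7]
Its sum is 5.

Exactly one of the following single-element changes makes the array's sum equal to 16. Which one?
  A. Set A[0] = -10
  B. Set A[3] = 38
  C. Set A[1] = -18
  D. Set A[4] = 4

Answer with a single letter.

Option A: A[0] -2->-10, delta=-8, new_sum=5+(-8)=-3
Option B: A[3] -14->38, delta=52, new_sum=5+(52)=57
Option C: A[1] -5->-18, delta=-13, new_sum=5+(-13)=-8
Option D: A[4] -7->4, delta=11, new_sum=5+(11)=16 <-- matches target

Answer: D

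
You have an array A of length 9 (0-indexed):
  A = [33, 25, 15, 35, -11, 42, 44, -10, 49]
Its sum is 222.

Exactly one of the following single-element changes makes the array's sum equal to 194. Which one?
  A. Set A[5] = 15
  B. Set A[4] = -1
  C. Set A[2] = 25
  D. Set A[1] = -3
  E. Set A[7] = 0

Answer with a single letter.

Option A: A[5] 42->15, delta=-27, new_sum=222+(-27)=195
Option B: A[4] -11->-1, delta=10, new_sum=222+(10)=232
Option C: A[2] 15->25, delta=10, new_sum=222+(10)=232
Option D: A[1] 25->-3, delta=-28, new_sum=222+(-28)=194 <-- matches target
Option E: A[7] -10->0, delta=10, new_sum=222+(10)=232

Answer: D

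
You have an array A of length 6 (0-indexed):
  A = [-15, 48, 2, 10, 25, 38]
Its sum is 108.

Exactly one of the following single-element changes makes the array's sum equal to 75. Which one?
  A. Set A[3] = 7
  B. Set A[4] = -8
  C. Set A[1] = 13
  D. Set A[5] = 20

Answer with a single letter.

Option A: A[3] 10->7, delta=-3, new_sum=108+(-3)=105
Option B: A[4] 25->-8, delta=-33, new_sum=108+(-33)=75 <-- matches target
Option C: A[1] 48->13, delta=-35, new_sum=108+(-35)=73
Option D: A[5] 38->20, delta=-18, new_sum=108+(-18)=90

Answer: B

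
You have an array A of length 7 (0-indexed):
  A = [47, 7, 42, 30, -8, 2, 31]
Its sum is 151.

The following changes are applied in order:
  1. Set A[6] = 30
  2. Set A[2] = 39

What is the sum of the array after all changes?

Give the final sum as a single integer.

Answer: 147

Derivation:
Initial sum: 151
Change 1: A[6] 31 -> 30, delta = -1, sum = 150
Change 2: A[2] 42 -> 39, delta = -3, sum = 147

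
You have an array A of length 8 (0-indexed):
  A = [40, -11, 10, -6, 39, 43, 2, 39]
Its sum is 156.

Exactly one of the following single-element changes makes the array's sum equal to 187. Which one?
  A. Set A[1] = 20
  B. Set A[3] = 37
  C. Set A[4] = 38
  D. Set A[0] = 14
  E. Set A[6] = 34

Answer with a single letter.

Answer: A

Derivation:
Option A: A[1] -11->20, delta=31, new_sum=156+(31)=187 <-- matches target
Option B: A[3] -6->37, delta=43, new_sum=156+(43)=199
Option C: A[4] 39->38, delta=-1, new_sum=156+(-1)=155
Option D: A[0] 40->14, delta=-26, new_sum=156+(-26)=130
Option E: A[6] 2->34, delta=32, new_sum=156+(32)=188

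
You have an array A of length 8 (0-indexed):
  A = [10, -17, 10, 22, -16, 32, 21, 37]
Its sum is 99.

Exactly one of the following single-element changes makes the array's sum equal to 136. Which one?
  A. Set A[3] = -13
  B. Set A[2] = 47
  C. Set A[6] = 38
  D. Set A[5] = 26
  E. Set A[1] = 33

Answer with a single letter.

Answer: B

Derivation:
Option A: A[3] 22->-13, delta=-35, new_sum=99+(-35)=64
Option B: A[2] 10->47, delta=37, new_sum=99+(37)=136 <-- matches target
Option C: A[6] 21->38, delta=17, new_sum=99+(17)=116
Option D: A[5] 32->26, delta=-6, new_sum=99+(-6)=93
Option E: A[1] -17->33, delta=50, new_sum=99+(50)=149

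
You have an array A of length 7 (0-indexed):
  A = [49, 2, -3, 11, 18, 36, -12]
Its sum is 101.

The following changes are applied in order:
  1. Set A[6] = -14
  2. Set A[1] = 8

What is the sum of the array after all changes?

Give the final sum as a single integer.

Answer: 105

Derivation:
Initial sum: 101
Change 1: A[6] -12 -> -14, delta = -2, sum = 99
Change 2: A[1] 2 -> 8, delta = 6, sum = 105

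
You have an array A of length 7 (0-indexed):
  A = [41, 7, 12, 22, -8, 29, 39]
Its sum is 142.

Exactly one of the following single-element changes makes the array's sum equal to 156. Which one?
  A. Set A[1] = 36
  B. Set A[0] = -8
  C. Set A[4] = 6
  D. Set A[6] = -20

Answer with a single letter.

Option A: A[1] 7->36, delta=29, new_sum=142+(29)=171
Option B: A[0] 41->-8, delta=-49, new_sum=142+(-49)=93
Option C: A[4] -8->6, delta=14, new_sum=142+(14)=156 <-- matches target
Option D: A[6] 39->-20, delta=-59, new_sum=142+(-59)=83

Answer: C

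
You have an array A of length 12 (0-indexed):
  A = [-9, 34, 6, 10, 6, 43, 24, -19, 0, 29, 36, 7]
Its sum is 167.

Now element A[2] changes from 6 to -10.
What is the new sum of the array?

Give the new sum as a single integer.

Old value at index 2: 6
New value at index 2: -10
Delta = -10 - 6 = -16
New sum = old_sum + delta = 167 + (-16) = 151

Answer: 151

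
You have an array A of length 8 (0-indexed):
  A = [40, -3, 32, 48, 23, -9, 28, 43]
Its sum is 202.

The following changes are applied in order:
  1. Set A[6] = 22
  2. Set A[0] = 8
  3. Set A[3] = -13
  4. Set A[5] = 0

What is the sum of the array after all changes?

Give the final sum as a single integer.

Initial sum: 202
Change 1: A[6] 28 -> 22, delta = -6, sum = 196
Change 2: A[0] 40 -> 8, delta = -32, sum = 164
Change 3: A[3] 48 -> -13, delta = -61, sum = 103
Change 4: A[5] -9 -> 0, delta = 9, sum = 112

Answer: 112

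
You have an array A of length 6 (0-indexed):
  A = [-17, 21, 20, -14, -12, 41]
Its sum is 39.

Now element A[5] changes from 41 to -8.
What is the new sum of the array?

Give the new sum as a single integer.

Old value at index 5: 41
New value at index 5: -8
Delta = -8 - 41 = -49
New sum = old_sum + delta = 39 + (-49) = -10

Answer: -10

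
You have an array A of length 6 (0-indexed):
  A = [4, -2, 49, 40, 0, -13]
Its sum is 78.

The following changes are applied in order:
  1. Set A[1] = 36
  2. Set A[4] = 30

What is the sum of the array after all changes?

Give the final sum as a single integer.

Answer: 146

Derivation:
Initial sum: 78
Change 1: A[1] -2 -> 36, delta = 38, sum = 116
Change 2: A[4] 0 -> 30, delta = 30, sum = 146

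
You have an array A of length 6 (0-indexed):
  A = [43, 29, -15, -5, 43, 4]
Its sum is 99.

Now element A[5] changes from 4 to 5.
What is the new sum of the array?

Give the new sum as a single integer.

Answer: 100

Derivation:
Old value at index 5: 4
New value at index 5: 5
Delta = 5 - 4 = 1
New sum = old_sum + delta = 99 + (1) = 100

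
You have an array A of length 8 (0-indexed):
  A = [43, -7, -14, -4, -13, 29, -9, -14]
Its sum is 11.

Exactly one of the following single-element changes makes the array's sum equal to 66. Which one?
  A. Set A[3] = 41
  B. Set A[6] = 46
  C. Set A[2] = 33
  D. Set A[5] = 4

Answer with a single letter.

Option A: A[3] -4->41, delta=45, new_sum=11+(45)=56
Option B: A[6] -9->46, delta=55, new_sum=11+(55)=66 <-- matches target
Option C: A[2] -14->33, delta=47, new_sum=11+(47)=58
Option D: A[5] 29->4, delta=-25, new_sum=11+(-25)=-14

Answer: B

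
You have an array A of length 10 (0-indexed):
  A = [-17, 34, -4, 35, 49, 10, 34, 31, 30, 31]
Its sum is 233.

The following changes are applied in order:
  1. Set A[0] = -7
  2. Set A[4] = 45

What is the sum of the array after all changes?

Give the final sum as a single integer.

Answer: 239

Derivation:
Initial sum: 233
Change 1: A[0] -17 -> -7, delta = 10, sum = 243
Change 2: A[4] 49 -> 45, delta = -4, sum = 239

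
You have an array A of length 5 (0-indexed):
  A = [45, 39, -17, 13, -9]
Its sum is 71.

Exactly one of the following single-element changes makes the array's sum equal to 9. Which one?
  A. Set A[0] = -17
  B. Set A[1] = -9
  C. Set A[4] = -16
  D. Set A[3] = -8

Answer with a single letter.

Answer: A

Derivation:
Option A: A[0] 45->-17, delta=-62, new_sum=71+(-62)=9 <-- matches target
Option B: A[1] 39->-9, delta=-48, new_sum=71+(-48)=23
Option C: A[4] -9->-16, delta=-7, new_sum=71+(-7)=64
Option D: A[3] 13->-8, delta=-21, new_sum=71+(-21)=50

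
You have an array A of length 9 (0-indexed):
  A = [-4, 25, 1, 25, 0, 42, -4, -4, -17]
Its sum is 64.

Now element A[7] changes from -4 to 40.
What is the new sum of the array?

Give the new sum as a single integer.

Answer: 108

Derivation:
Old value at index 7: -4
New value at index 7: 40
Delta = 40 - -4 = 44
New sum = old_sum + delta = 64 + (44) = 108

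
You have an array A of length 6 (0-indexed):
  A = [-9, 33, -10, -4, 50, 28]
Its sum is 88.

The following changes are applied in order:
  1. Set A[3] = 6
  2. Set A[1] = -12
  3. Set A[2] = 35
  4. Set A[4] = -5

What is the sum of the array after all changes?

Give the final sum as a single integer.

Initial sum: 88
Change 1: A[3] -4 -> 6, delta = 10, sum = 98
Change 2: A[1] 33 -> -12, delta = -45, sum = 53
Change 3: A[2] -10 -> 35, delta = 45, sum = 98
Change 4: A[4] 50 -> -5, delta = -55, sum = 43

Answer: 43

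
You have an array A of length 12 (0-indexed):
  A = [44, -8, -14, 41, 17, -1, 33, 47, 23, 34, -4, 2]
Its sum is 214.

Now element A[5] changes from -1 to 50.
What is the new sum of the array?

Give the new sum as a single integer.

Old value at index 5: -1
New value at index 5: 50
Delta = 50 - -1 = 51
New sum = old_sum + delta = 214 + (51) = 265

Answer: 265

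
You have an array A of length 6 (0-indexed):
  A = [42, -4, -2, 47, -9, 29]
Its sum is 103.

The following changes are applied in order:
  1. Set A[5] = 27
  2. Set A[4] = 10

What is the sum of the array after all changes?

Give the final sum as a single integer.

Initial sum: 103
Change 1: A[5] 29 -> 27, delta = -2, sum = 101
Change 2: A[4] -9 -> 10, delta = 19, sum = 120

Answer: 120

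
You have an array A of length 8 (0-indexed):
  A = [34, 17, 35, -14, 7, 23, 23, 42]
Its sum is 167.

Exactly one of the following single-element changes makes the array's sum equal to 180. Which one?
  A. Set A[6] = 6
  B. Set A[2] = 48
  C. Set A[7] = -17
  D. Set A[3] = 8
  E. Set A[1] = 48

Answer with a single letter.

Answer: B

Derivation:
Option A: A[6] 23->6, delta=-17, new_sum=167+(-17)=150
Option B: A[2] 35->48, delta=13, new_sum=167+(13)=180 <-- matches target
Option C: A[7] 42->-17, delta=-59, new_sum=167+(-59)=108
Option D: A[3] -14->8, delta=22, new_sum=167+(22)=189
Option E: A[1] 17->48, delta=31, new_sum=167+(31)=198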